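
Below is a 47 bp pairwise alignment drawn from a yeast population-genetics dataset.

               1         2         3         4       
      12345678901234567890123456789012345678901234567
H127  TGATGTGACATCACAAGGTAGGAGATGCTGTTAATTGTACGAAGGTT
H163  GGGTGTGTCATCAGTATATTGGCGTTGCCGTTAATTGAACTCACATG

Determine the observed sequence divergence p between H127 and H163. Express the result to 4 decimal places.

Differing sites — 1:T/G; 3:A/G; 8:A/T; 14:C/G; 15:A/T; 17:G/T; 18:G/A; 20:A/T; 23:A/C; 25:A/T; 29:T/C; 38:T/A; 41:G/T; 42:A/C; 44:G/C; 45:G/A; 47:T/G.
There are 17 differences over 47 sites, so p = 17/47 = 0.3617.

0.3617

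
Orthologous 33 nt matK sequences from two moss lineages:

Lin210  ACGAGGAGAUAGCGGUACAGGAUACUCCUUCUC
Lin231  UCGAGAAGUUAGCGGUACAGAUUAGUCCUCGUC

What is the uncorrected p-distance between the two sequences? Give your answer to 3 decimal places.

0.242

Mismatches occur at site 1 (A→U), site 6 (G→A), site 9 (A→U), site 21 (G→A), site 22 (A→U), site 25 (C→G), site 30 (U→C), site 31 (C→G).
There are 8 differences over 33 sites, so p = 8/33 = 0.242.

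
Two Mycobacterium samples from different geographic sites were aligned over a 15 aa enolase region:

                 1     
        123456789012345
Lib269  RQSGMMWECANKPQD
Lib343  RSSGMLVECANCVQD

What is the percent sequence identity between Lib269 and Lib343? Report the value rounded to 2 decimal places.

66.67%

Mismatches occur at site 2 (Q/S), site 6 (M/L), site 7 (W/V), site 12 (K/C), site 13 (P/V).
10 of the 15 sites match, so the percent identity is 10/15 × 100 = 66.67%.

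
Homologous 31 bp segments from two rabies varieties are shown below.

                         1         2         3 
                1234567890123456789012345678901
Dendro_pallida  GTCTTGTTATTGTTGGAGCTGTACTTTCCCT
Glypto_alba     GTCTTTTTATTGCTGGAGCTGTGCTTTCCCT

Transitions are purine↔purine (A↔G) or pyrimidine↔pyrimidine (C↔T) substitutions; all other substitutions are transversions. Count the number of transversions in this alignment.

1

Mismatches occur at site 6 (G→T, transversion), site 13 (T→C, transition), site 23 (A→G, transition).
Of the 3 differences, 2 transitions and 1 transversion, so the answer is 1.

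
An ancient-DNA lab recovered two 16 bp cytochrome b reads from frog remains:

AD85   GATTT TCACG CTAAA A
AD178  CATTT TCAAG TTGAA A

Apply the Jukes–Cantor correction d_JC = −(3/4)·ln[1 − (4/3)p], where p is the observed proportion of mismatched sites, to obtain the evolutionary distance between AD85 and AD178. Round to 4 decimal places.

Mismatches occur at site 1 (G→C), site 9 (C→A), site 11 (C→T), site 13 (A→G).
p = 4/16 = 0.250000.
d = −0.75 · ln(1 − (4/3)·0.250000) = −0.75 · ln(0.666667) = −0.75 · (-0.405465) = 0.3041.

0.3041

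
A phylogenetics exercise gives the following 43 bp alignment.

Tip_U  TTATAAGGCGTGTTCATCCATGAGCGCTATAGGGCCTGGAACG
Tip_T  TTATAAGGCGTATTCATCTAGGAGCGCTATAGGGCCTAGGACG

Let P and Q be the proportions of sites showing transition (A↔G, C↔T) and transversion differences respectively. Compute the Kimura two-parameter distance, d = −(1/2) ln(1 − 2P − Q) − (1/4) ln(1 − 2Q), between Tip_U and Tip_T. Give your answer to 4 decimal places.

0.1293

Differing sites — 12:G/A (Ti); 19:C/T (Ti); 21:T/G (Tv); 38:G/A (Ti); 40:A/G (Ti).
Of the 5 differences, 4 transitions and 1 transversion over 43 sites: P = 4/43 = 0.093023, Q = 1/43 = 0.023256.
d = −0.5·ln(0.790698) − 0.25·ln(0.953488) = −0.5·(-0.234839) − 0.25·(-0.047628) = 0.1293.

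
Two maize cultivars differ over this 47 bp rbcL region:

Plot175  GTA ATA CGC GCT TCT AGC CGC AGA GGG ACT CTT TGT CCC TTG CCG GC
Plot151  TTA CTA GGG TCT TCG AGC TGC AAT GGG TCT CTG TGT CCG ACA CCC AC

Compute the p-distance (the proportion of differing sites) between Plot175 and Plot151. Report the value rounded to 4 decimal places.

0.3617

The sequences differ at positions 1 (G/T), 4 (A/C), 7 (C/G), 9 (C/G), 10 (G/T), 15 (T/G), 19 (C/T), 23 (G/A), 24 (A/T), 28 (A/T), 33 (T/G), 39 (C/G), 40 (T/A), 41 (T/C), 42 (G/A), 45 (G/C), 46 (G/A).
There are 17 differences over 47 sites, so p = 17/47 = 0.3617.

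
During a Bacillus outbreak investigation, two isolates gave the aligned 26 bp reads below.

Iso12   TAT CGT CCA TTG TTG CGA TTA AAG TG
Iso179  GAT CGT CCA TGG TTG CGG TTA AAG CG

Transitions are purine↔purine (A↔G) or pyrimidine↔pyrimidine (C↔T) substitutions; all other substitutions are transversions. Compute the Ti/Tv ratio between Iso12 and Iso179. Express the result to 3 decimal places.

Mismatches occur at site 1 (T/G, transversion), site 11 (T/G, transversion), site 18 (A/G, transition), site 25 (T/C, transition).
Of the 4 differences, 2 transitions and 2 transversions, so Ti/Tv = 2/2 = 1.000.

1.000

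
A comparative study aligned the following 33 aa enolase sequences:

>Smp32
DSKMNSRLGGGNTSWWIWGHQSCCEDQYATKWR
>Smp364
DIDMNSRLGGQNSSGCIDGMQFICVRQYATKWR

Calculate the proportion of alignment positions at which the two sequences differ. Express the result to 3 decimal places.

Mismatches occur at site 2 (S→I), site 3 (K→D), site 11 (G→Q), site 13 (T→S), site 15 (W→G), site 16 (W→C), site 18 (W→D), site 20 (H→M), site 22 (S→F), site 23 (C→I), site 25 (E→V), site 26 (D→R).
There are 12 differences over 33 sites, so p = 12/33 = 0.364.

0.364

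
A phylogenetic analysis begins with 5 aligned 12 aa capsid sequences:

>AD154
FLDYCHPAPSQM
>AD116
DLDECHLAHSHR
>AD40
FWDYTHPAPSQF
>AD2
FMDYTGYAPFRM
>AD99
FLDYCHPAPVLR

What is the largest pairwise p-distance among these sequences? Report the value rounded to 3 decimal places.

Pairwise Hamming distances:
  AD154 vs AD116: 6
  AD154 vs AD40: 3
  AD154 vs AD2: 6
  AD154 vs AD99: 3
  AD116 vs AD40: 8
  AD116 vs AD2: 10
  AD116 vs AD99: 6
  AD40 vs AD2: 6
  AD40 vs AD99: 5
  AD2 vs AD99: 7
The largest is 10 mismatches, between AD116 and AD2; p = 10/12 = 0.833.

0.833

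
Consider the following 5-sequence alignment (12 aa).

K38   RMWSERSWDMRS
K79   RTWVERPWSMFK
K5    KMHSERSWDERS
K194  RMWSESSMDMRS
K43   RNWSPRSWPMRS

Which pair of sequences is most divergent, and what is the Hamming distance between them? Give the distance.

Pairwise Hamming distances:
  K38 vs K79: 6
  K38 vs K5: 3
  K38 vs K194: 2
  K38 vs K43: 3
  K79 vs K5: 9
  K79 vs K194: 8
  K79 vs K43: 7
  K5 vs K194: 5
  K5 vs K43: 6
  K194 vs K43: 5
The largest is 9, between K79 and K5.

9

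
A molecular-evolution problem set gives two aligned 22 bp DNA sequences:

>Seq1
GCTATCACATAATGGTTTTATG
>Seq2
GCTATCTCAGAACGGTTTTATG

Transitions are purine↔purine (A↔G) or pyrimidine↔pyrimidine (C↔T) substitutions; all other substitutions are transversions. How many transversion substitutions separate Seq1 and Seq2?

Differing sites — 7:A/T (Tv); 10:T/G (Tv); 13:T/C (Ti).
Of the 3 differences, 1 transition and 2 transversions, so the answer is 2.

2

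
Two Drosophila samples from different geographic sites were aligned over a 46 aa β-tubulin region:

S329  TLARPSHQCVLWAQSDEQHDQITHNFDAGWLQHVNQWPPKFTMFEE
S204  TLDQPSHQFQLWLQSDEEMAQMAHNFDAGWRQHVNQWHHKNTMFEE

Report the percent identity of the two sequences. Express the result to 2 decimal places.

Differing sites — 3:A/D; 4:R/Q; 9:C/F; 10:V/Q; 13:A/L; 18:Q/E; 19:H/M; 20:D/A; 22:I/M; 23:T/A; 31:L/R; 38:P/H; 39:P/H; 41:F/N.
32 of the 46 sites match, so the percent identity is 32/46 × 100 = 69.57%.

69.57%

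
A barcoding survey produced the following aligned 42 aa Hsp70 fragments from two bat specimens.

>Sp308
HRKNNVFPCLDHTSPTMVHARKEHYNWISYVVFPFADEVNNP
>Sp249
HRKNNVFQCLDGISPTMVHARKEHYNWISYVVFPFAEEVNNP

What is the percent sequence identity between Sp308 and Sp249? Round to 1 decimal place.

90.5%

The sequences differ at positions 8 (P/Q), 12 (H/G), 13 (T/I), 37 (D/E).
38 of the 42 sites match, so the percent identity is 38/42 × 100 = 90.5%.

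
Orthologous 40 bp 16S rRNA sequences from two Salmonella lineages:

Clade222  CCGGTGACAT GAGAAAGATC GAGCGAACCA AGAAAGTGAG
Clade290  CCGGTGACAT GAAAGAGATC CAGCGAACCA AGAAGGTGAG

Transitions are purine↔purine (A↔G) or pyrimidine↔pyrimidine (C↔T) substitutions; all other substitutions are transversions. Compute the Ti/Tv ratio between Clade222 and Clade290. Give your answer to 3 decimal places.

3.000

The sequences differ at positions 13 (G/A, transition), 15 (A/G, transition), 21 (G/C, transversion), 35 (A/G, transition).
Of the 4 differences, 3 transitions and 1 transversion, so Ti/Tv = 3/1 = 3.000.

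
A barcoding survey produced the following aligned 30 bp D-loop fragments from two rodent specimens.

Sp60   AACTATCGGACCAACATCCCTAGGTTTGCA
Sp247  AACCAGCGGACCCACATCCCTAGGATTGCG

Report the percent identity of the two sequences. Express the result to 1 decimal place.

The sequences differ at positions 4 (T/C), 6 (T/G), 13 (A/C), 25 (T/A), 30 (A/G).
25 of the 30 sites match, so the percent identity is 25/30 × 100 = 83.3%.

83.3%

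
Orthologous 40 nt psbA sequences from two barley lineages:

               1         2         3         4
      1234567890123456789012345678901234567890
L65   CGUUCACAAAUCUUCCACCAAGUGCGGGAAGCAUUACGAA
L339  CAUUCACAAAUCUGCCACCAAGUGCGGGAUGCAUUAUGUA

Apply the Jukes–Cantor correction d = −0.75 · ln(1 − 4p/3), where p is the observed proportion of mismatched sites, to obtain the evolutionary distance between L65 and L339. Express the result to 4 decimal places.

The sequences differ at positions 2 (G/A), 14 (U/G), 30 (A/U), 37 (C/U), 39 (A/U).
p = 5/40 = 0.125000.
d = −0.75 · ln(1 − (4/3)·0.125000) = −0.75 · ln(0.833333) = −0.75 · (-0.182322) = 0.1367.

0.1367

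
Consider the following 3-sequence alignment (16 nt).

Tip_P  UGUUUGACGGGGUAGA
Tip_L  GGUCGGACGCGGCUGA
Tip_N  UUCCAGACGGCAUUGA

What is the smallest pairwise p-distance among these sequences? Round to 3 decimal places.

Pairwise Hamming distances:
  Tip_P vs Tip_L: 6
  Tip_P vs Tip_N: 7
  Tip_L vs Tip_N: 8
The smallest is 6 mismatches, between Tip_P and Tip_L; p = 6/16 = 0.375.

0.375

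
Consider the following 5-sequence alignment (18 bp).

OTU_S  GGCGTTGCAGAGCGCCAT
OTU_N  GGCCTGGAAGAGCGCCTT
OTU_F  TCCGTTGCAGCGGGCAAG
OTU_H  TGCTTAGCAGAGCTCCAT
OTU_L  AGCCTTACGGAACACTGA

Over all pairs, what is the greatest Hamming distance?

Pairwise Hamming distances:
  OTU_S vs OTU_N: 4
  OTU_S vs OTU_F: 6
  OTU_S vs OTU_H: 4
  OTU_S vs OTU_L: 9
  OTU_N vs OTU_F: 10
  OTU_N vs OTU_H: 6
  OTU_N vs OTU_L: 10
  OTU_F vs OTU_H: 8
  OTU_F vs OTU_L: 12
  OTU_H vs OTU_L: 10
The largest is 12, between OTU_F and OTU_L.

12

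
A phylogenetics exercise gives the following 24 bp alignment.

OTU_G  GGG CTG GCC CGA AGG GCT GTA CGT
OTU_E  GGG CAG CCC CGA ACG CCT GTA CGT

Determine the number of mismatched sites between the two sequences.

4

Differing sites — 5:T/A; 7:G/C; 14:G/C; 16:G/C.
That gives 4 mismatches out of 24 aligned sites, so the Hamming distance is 4.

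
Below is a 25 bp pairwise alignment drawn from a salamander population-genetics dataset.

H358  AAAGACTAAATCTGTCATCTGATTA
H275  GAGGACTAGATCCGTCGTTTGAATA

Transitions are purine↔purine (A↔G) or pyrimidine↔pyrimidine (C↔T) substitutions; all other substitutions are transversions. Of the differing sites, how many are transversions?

1

Differing sites — 1:A/G (Ti); 3:A/G (Ti); 9:A/G (Ti); 13:T/C (Ti); 17:A/G (Ti); 19:C/T (Ti); 23:T/A (Tv).
Of the 7 differences, 6 transitions and 1 transversion, so the answer is 1.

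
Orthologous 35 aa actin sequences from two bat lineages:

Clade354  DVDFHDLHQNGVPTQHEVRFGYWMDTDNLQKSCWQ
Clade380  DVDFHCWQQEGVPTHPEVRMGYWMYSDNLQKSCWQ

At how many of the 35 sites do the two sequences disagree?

Mismatches occur at site 6 (D→C), site 7 (L→W), site 8 (H→Q), site 10 (N→E), site 15 (Q→H), site 16 (H→P), site 20 (F→M), site 25 (D→Y), site 26 (T→S).
That gives 9 mismatches out of 35 aligned sites, so the Hamming distance is 9.

9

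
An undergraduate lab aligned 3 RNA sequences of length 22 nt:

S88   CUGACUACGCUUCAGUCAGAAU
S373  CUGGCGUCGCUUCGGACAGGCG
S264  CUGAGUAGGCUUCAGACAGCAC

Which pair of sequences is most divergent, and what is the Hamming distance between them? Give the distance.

9

Pairwise Hamming distances:
  S88 vs S373: 8
  S88 vs S264: 5
  S373 vs S264: 9
The largest is 9, between S373 and S264.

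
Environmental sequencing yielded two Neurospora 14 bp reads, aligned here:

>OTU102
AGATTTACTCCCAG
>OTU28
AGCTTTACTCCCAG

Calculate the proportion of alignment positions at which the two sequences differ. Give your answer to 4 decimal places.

A single mismatch occurs at site 3 (A/C).
There are 1 differences over 14 sites, so p = 1/14 = 0.0714.

0.0714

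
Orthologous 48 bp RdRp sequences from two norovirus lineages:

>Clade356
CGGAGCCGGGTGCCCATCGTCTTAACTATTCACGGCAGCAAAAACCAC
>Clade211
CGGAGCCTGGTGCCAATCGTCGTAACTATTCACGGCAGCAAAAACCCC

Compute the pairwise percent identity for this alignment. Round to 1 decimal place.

The sequences differ at positions 8 (G/T), 15 (C/A), 22 (T/G), 47 (A/C).
44 of the 48 sites match, so the percent identity is 44/48 × 100 = 91.7%.

91.7%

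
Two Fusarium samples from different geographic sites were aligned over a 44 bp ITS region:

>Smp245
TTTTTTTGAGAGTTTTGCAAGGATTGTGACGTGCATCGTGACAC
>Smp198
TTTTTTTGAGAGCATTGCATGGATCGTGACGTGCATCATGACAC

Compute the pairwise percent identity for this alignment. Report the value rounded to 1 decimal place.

Differing sites — 13:T/C; 14:T/A; 20:A/T; 25:T/C; 38:G/A.
39 of the 44 sites match, so the percent identity is 39/44 × 100 = 88.6%.

88.6%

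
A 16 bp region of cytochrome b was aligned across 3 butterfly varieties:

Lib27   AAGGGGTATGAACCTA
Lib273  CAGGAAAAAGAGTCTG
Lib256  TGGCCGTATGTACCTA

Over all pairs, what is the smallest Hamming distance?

Pairwise Hamming distances:
  Lib27 vs Lib273: 8
  Lib27 vs Lib256: 5
  Lib273 vs Lib256: 11
The smallest is 5, between Lib27 and Lib256.

5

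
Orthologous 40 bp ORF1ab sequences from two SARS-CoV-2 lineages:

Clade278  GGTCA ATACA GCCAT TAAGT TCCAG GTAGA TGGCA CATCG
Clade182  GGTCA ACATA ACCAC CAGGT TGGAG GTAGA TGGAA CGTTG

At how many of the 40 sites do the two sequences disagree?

Mismatches occur at site 7 (T/C), site 9 (C/T), site 11 (G/A), site 15 (T/C), site 16 (T/C), site 18 (A/G), site 22 (C/G), site 23 (C/G), site 34 (C/A), site 37 (A/G), site 39 (C/T).
That gives 11 mismatches out of 40 aligned sites, so the Hamming distance is 11.

11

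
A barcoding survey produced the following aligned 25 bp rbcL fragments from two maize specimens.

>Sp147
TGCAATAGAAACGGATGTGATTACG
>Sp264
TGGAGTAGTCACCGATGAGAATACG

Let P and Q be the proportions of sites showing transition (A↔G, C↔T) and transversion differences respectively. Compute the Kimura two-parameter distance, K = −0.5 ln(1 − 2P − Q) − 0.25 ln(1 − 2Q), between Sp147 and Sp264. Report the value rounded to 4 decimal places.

Differing sites — 3:C/G (Tv); 5:A/G (Ti); 9:A/T (Tv); 10:A/C (Tv); 13:G/C (Tv); 18:T/A (Tv); 21:T/A (Tv).
Of the 7 differences, 1 transition and 6 transversions over 25 sites: P = 1/25 = 0.040000, Q = 6/25 = 0.240000.
d = −0.5·ln(0.680000) − 0.25·ln(0.520000) = −0.5·(-0.385662) − 0.25·(-0.653926) = 0.3563.

0.3563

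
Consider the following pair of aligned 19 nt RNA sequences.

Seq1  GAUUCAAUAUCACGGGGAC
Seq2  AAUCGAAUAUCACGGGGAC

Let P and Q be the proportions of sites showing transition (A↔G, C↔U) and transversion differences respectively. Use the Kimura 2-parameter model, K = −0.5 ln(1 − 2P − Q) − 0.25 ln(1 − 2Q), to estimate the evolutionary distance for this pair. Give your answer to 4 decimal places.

Differing sites — 1:G/A (Ti); 4:U/C (Ti); 5:C/G (Tv).
Of the 3 differences, 2 transitions and 1 transversion over 19 sites: P = 2/19 = 0.105263, Q = 1/19 = 0.052632.
d = −0.5·ln(0.736842) − 0.25·ln(0.894736) = −0.5·(-0.305382) − 0.25·(-0.111227) = 0.1805.

0.1805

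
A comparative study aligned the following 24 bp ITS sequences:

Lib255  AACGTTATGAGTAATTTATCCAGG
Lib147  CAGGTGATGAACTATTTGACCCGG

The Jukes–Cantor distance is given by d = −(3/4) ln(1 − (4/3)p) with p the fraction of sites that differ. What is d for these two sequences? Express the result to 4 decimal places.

0.5199

Differing sites — 1:A/C; 3:C/G; 6:T/G; 11:G/A; 12:T/C; 13:A/T; 18:A/G; 19:T/A; 22:A/C.
p = 9/24 = 0.375000.
d = −0.75 · ln(1 − (4/3)·0.375000) = −0.75 · ln(0.500000) = −0.75 · (-0.693147) = 0.5199.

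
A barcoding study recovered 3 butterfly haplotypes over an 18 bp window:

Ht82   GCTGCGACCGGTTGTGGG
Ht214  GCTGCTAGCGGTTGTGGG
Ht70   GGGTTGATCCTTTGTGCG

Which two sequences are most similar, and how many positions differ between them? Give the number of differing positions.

Pairwise Hamming distances:
  Ht82 vs Ht214: 2
  Ht82 vs Ht70: 8
  Ht214 vs Ht70: 9
The smallest is 2, between Ht82 and Ht214.

2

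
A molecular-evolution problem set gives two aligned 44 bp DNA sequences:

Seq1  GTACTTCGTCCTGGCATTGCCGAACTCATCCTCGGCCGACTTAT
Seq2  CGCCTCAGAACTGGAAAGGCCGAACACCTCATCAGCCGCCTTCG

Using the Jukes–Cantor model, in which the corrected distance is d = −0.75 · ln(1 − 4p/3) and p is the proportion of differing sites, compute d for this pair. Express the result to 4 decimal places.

0.5429

The sequences differ at positions 1 (G/C), 2 (T/G), 3 (A/C), 6 (T/C), 7 (C/A), 9 (T/A), 10 (C/A), 15 (C/A), 17 (T/A), 18 (T/G), 26 (T/A), 28 (A/C), 31 (C/A), 34 (G/A), 39 (A/C), 43 (A/C), 44 (T/G).
p = 17/44 = 0.386364.
d = −0.75 · ln(1 − (4/3)·0.386364) = −0.75 · ln(0.484848) = −0.75 · (-0.723920) = 0.5429.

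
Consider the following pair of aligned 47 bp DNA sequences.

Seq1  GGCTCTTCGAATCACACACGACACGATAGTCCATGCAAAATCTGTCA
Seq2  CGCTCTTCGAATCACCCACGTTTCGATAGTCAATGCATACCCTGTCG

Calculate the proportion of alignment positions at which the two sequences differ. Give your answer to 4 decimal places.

0.2128

The sequences differ at positions 1 (G/C), 16 (A/C), 21 (A/T), 22 (C/T), 23 (A/T), 32 (C/A), 38 (A/T), 40 (A/C), 41 (T/C), 47 (A/G).
There are 10 differences over 47 sites, so p = 10/47 = 0.2128.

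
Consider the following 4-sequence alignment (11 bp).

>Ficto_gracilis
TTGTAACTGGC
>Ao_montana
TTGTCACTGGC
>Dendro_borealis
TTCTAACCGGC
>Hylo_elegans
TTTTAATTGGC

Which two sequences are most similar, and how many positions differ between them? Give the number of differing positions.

1

Pairwise Hamming distances:
  Ficto_gracilis vs Ao_montana: 1
  Ficto_gracilis vs Dendro_borealis: 2
  Ficto_gracilis vs Hylo_elegans: 2
  Ao_montana vs Dendro_borealis: 3
  Ao_montana vs Hylo_elegans: 3
  Dendro_borealis vs Hylo_elegans: 3
The smallest is 1, between Ficto_gracilis and Ao_montana.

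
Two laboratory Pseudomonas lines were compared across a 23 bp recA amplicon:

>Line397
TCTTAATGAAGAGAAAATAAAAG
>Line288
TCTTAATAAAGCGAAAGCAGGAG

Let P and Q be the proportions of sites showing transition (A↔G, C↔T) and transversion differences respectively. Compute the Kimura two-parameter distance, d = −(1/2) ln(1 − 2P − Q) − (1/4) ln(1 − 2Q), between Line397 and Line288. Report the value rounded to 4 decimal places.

0.3480

The sequences differ at positions 8 (G/A, transition), 12 (A/C, transversion), 17 (A/G, transition), 18 (T/C, transition), 20 (A/G, transition), 21 (A/G, transition).
Of the 6 differences, 5 transitions and 1 transversion over 23 sites: P = 5/23 = 0.217391, Q = 1/23 = 0.043478.
d = −0.5·ln(0.521740) − 0.25·ln(0.913044) = −0.5·(-0.650586) − 0.25·(-0.090971) = 0.3480.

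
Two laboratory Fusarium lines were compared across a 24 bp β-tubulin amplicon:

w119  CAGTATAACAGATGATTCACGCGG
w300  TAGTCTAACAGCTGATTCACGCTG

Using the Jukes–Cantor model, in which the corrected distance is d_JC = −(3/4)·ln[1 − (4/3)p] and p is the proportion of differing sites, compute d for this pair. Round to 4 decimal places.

0.1885

Mismatches occur at site 1 (C/T), site 5 (A/C), site 12 (A/C), site 23 (G/T).
p = 4/24 = 0.166667.
d = −0.75 · ln(1 − (4/3)·0.166667) = −0.75 · ln(0.777777) = −0.75 · (-0.251315) = 0.1885.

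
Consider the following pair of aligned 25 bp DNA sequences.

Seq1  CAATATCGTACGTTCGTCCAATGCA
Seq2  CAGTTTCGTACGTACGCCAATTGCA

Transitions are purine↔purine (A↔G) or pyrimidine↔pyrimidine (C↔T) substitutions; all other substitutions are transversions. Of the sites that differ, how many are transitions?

The sequences differ at positions 3 (A/G, transition), 5 (A/T, transversion), 14 (T/A, transversion), 17 (T/C, transition), 19 (C/A, transversion), 21 (A/T, transversion).
Of the 6 differences, 2 transitions and 4 transversions, so the answer is 2.

2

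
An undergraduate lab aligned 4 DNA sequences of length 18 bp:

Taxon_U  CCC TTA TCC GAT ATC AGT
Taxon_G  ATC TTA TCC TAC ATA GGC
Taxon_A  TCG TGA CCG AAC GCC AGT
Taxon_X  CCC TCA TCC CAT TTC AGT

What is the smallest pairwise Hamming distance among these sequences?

Pairwise Hamming distances:
  Taxon_U vs Taxon_G: 7
  Taxon_U vs Taxon_A: 9
  Taxon_U vs Taxon_X: 3
  Taxon_G vs Taxon_A: 12
  Taxon_G vs Taxon_X: 9
  Taxon_A vs Taxon_X: 9
The smallest is 3, between Taxon_U and Taxon_X.

3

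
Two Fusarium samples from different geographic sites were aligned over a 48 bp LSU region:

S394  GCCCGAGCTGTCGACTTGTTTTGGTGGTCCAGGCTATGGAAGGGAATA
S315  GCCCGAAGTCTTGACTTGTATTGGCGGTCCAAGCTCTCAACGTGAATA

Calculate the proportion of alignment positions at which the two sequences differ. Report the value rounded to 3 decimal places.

0.250

The sequences differ at positions 7 (G/A), 8 (C/G), 10 (G/C), 12 (C/T), 20 (T/A), 25 (T/C), 32 (G/A), 36 (A/C), 38 (G/C), 39 (G/A), 41 (A/C), 43 (G/T).
There are 12 differences over 48 sites, so p = 12/48 = 0.250.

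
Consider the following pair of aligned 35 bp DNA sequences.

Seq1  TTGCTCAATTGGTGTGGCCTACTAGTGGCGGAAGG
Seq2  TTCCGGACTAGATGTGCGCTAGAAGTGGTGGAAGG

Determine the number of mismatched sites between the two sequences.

11

The sequences differ at positions 3 (G/C), 5 (T/G), 6 (C/G), 8 (A/C), 10 (T/A), 12 (G/A), 17 (G/C), 18 (C/G), 22 (C/G), 23 (T/A), 29 (C/T).
That gives 11 mismatches out of 35 aligned sites, so the Hamming distance is 11.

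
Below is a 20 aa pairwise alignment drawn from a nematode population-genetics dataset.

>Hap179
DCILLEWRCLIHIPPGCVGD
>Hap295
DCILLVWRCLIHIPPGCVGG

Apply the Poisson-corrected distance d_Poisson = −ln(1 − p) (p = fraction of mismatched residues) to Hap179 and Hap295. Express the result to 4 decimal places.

Mismatches occur at site 6 (E/V), site 20 (D/G).
p = 2/20 = 0.100000.
d = −ln(1 − 0.100000) = −ln(0.900000) = 0.1054.

0.1054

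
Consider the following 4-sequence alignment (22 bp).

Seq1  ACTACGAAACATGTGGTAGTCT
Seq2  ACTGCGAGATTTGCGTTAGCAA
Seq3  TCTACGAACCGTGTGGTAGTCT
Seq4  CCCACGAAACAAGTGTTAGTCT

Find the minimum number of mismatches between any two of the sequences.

3

Pairwise Hamming distances:
  Seq1 vs Seq2: 9
  Seq1 vs Seq3: 3
  Seq1 vs Seq4: 4
  Seq2 vs Seq3: 11
  Seq2 vs Seq4: 11
  Seq3 vs Seq4: 6
The smallest is 3, between Seq1 and Seq3.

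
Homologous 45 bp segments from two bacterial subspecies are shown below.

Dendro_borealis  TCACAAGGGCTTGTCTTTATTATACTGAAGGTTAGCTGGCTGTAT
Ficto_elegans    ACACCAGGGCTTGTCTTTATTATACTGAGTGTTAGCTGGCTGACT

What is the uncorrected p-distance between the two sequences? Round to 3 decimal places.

0.133

Differing sites — 1:T/A; 5:A/C; 29:A/G; 30:G/T; 43:T/A; 44:A/C.
There are 6 differences over 45 sites, so p = 6/45 = 0.133.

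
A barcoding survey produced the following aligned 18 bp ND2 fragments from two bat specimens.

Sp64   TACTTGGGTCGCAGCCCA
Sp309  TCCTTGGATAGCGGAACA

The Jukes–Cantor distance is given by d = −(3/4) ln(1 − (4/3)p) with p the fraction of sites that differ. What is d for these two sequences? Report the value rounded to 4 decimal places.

Mismatches occur at site 2 (A↔C), site 8 (G↔A), site 10 (C↔A), site 13 (A↔G), site 15 (C↔A), site 16 (C↔A).
p = 6/18 = 0.333333.
d = −0.75 · ln(1 − (4/3)·0.333333) = −0.75 · ln(0.555556) = −0.75 · (-0.587786) = 0.4408.

0.4408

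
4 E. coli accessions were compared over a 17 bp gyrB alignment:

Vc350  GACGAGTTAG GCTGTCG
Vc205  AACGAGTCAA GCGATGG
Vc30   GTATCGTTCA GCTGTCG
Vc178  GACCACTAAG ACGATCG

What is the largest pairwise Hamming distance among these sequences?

11

Pairwise Hamming distances:
  Vc350 vs Vc205: 6
  Vc350 vs Vc30: 6
  Vc350 vs Vc178: 6
  Vc205 vs Vc30: 10
  Vc205 vs Vc178: 7
  Vc30 vs Vc178: 11
The largest is 11, between Vc30 and Vc178.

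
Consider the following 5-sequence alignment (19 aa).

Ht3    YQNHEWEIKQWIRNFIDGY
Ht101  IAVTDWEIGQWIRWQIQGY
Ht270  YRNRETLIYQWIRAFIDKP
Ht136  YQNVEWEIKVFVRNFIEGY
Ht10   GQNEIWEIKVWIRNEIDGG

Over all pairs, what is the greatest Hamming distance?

13

Pairwise Hamming distances:
  Ht3 vs Ht101: 9
  Ht3 vs Ht270: 8
  Ht3 vs Ht136: 5
  Ht3 vs Ht10: 6
  Ht101 vs Ht270: 13
  Ht101 vs Ht136: 12
  Ht101 vs Ht10: 11
  Ht270 vs Ht136: 12
  Ht270 vs Ht10: 12
  Ht136 vs Ht10: 8
The largest is 13, between Ht101 and Ht270.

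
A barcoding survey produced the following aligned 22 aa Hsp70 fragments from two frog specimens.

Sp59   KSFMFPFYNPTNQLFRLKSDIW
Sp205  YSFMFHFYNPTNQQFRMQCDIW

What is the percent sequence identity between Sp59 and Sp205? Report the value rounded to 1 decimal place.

Mismatches occur at site 1 (K↔Y), site 6 (P↔H), site 14 (L↔Q), site 17 (L↔M), site 18 (K↔Q), site 19 (S↔C).
16 of the 22 sites match, so the percent identity is 16/22 × 100 = 72.7%.

72.7%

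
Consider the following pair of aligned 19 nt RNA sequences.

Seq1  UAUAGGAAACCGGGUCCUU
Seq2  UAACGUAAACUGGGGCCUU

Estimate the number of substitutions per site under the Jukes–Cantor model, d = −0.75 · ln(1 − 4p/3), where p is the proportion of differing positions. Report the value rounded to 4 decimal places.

The sequences differ at positions 3 (U/A), 4 (A/C), 6 (G/U), 11 (C/U), 15 (U/G).
p = 5/19 = 0.263158.
d = −0.75 · ln(1 − (4/3)·0.263158) = −0.75 · ln(0.649123) = −0.75 · (-0.432133) = 0.3241.

0.3241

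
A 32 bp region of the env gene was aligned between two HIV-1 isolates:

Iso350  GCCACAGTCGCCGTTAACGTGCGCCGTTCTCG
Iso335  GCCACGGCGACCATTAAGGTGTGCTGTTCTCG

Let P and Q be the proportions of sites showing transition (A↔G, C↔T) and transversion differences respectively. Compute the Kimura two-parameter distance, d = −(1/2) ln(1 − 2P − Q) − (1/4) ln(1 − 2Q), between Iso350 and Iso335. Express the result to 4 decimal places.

Differing sites — 6:A/G (Ti); 8:T/C (Ti); 9:C/G (Tv); 10:G/A (Ti); 13:G/A (Ti); 18:C/G (Tv); 22:C/T (Ti); 25:C/T (Ti).
Of the 8 differences, 6 transitions and 2 transversions over 32 sites: P = 6/32 = 0.187500, Q = 2/32 = 0.062500.
d = −0.5·ln(0.562500) − 0.25·ln(0.875000) = −0.5·(-0.575364) − 0.25·(-0.133531) = 0.3211.

0.3211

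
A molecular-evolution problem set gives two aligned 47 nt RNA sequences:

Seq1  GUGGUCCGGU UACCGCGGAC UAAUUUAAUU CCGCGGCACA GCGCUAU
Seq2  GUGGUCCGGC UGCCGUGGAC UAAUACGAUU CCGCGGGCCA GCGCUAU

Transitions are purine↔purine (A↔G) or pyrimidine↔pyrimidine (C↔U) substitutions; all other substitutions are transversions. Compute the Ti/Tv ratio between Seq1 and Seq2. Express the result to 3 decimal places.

1.667

The sequences differ at positions 10 (U/C, transition), 12 (A/G, transition), 16 (C/U, transition), 25 (U/A, transversion), 26 (U/C, transition), 27 (A/G, transition), 37 (C/G, transversion), 38 (A/C, transversion).
Of the 8 differences, 5 transitions and 3 transversions, so Ti/Tv = 5/3 = 1.667.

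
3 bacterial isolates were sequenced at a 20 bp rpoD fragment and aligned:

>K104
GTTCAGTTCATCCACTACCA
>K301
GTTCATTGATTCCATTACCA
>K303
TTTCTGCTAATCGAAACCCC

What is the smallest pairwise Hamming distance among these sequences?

5

Pairwise Hamming distances:
  K104 vs K301: 5
  K104 vs K303: 9
  K301 vs K303: 11
The smallest is 5, between K104 and K301.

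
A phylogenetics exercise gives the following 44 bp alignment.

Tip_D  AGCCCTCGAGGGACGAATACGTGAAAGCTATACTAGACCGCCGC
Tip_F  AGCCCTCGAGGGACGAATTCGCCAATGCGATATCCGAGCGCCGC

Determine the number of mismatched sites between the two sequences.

Differing sites — 19:A/T; 22:T/C; 23:G/C; 26:A/T; 29:T/G; 33:C/T; 34:T/C; 35:A/C; 38:C/G.
That gives 9 mismatches out of 44 aligned sites, so the Hamming distance is 9.

9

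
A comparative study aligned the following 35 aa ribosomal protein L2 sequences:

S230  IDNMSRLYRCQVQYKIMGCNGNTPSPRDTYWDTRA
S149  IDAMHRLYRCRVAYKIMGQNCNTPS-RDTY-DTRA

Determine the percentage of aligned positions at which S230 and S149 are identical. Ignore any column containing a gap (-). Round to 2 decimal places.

81.82%

Excluding the 2 gap columns leaves 33 comparable sites.
Differing sites — 3:N/A; 5:S/H; 11:Q/R; 13:Q/A; 19:C/Q; 21:G/C.
27 of the 33 comparable sites match, so the percent identity is 27/33 × 100 = 81.82%.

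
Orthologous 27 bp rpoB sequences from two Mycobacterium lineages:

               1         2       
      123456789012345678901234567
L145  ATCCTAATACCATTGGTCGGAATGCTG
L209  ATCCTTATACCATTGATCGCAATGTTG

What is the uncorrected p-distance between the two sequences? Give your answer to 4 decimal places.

0.1481

Mismatches occur at site 6 (A→T), site 16 (G→A), site 20 (G→C), site 25 (C→T).
There are 4 differences over 27 sites, so p = 4/27 = 0.1481.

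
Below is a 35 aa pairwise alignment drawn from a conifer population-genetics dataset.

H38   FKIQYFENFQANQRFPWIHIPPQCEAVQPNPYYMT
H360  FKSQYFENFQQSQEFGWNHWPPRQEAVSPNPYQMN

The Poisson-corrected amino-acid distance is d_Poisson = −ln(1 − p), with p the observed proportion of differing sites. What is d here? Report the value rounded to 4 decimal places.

Differing sites — 3:I/S; 11:A/Q; 12:N/S; 14:R/E; 16:P/G; 18:I/N; 20:I/W; 23:Q/R; 24:C/Q; 28:Q/S; 33:Y/Q; 35:T/N.
p = 12/35 = 0.342857.
d = −ln(1 − 0.342857) = −ln(0.657143) = 0.4199.

0.4199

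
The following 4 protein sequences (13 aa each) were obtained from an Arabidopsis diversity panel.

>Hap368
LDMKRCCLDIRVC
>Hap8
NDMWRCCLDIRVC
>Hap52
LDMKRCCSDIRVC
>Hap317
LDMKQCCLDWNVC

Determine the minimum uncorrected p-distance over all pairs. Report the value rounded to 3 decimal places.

Pairwise Hamming distances:
  Hap368 vs Hap8: 2
  Hap368 vs Hap52: 1
  Hap368 vs Hap317: 3
  Hap8 vs Hap52: 3
  Hap8 vs Hap317: 5
  Hap52 vs Hap317: 4
The smallest is 1 mismatch, between Hap368 and Hap52; p = 1/13 = 0.077.

0.077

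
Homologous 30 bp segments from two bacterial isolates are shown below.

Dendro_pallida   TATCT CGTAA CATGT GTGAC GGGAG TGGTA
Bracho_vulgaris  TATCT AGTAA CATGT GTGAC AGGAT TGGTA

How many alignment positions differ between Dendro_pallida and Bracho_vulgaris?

The sequences differ at positions 6 (C/A), 21 (G/A), 25 (G/T).
That gives 3 mismatches out of 30 aligned sites, so the Hamming distance is 3.

3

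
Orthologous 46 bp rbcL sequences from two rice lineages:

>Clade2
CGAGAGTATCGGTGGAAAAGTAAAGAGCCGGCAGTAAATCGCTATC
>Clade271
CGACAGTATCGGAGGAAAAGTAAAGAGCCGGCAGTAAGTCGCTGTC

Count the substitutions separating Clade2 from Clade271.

Mismatches occur at site 4 (G↔C), site 13 (T↔A), site 38 (A↔G), site 44 (A↔G).
That gives 4 mismatches out of 46 aligned sites, so the Hamming distance is 4.

4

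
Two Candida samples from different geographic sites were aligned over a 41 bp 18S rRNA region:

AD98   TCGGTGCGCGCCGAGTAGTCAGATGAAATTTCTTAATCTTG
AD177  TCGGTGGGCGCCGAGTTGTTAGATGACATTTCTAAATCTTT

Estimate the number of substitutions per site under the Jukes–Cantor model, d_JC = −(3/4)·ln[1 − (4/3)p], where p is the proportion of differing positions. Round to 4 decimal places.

The sequences differ at positions 7 (C/G), 17 (A/T), 20 (C/T), 27 (A/C), 34 (T/A), 41 (G/T).
p = 6/41 = 0.146341.
d = −0.75 · ln(1 − (4/3)·0.146341) = −0.75 · ln(0.804879) = −0.75 · (-0.217063) = 0.1628.

0.1628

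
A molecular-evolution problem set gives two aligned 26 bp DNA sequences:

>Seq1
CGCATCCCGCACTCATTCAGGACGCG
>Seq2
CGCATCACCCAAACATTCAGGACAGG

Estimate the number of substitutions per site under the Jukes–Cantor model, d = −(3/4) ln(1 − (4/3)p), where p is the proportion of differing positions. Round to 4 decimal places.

0.2758

Differing sites — 7:C/A; 9:G/C; 12:C/A; 13:T/A; 24:G/A; 25:C/G.
p = 6/26 = 0.230769.
d = −0.75 · ln(1 − (4/3)·0.230769) = −0.75 · ln(0.692308) = −0.75 · (-0.367724) = 0.2758.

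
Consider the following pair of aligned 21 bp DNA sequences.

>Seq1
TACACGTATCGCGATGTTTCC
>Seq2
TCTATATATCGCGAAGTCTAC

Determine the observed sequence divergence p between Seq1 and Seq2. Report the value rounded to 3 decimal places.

The sequences differ at positions 2 (A/C), 3 (C/T), 5 (C/T), 6 (G/A), 15 (T/A), 18 (T/C), 20 (C/A).
There are 7 differences over 21 sites, so p = 7/21 = 0.333.

0.333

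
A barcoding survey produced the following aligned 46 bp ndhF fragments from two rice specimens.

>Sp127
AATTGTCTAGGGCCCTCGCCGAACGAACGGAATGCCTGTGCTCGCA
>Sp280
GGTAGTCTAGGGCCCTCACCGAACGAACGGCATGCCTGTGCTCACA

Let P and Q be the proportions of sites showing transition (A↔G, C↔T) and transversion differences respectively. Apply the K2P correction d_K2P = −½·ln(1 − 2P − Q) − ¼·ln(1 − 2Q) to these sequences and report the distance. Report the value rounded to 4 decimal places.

Differing sites — 1:A/G (Ti); 2:A/G (Ti); 4:T/A (Tv); 18:G/A (Ti); 31:A/C (Tv); 44:G/A (Ti).
Of the 6 differences, 4 transitions and 2 transversions over 46 sites: P = 4/46 = 0.086957, Q = 2/46 = 0.043478.
d = −0.5·ln(0.782608) − 0.25·ln(0.913044) = −0.5·(-0.245123) − 0.25·(-0.090971) = 0.1453.

0.1453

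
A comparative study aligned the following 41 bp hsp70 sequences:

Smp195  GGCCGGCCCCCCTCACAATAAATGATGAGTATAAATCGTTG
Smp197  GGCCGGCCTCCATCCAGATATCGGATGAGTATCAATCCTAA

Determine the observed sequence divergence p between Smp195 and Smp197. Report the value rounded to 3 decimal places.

Mismatches occur at site 9 (C/T), site 12 (C/A), site 15 (A/C), site 16 (C/A), site 17 (A/G), site 21 (A/T), site 22 (A/C), site 23 (T/G), site 33 (A/C), site 38 (G/C), site 40 (T/A), site 41 (G/A).
There are 12 differences over 41 sites, so p = 12/41 = 0.293.

0.293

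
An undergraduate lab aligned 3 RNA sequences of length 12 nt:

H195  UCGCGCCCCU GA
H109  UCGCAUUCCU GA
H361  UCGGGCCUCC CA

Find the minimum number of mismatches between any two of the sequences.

Pairwise Hamming distances:
  H195 vs H109: 3
  H195 vs H361: 4
  H109 vs H361: 7
The smallest is 3, between H195 and H109.

3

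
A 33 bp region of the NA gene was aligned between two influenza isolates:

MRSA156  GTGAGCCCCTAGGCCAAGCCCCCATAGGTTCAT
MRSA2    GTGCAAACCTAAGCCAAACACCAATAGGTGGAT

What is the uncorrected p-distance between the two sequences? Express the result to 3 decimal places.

0.303

The sequences differ at positions 4 (A/C), 5 (G/A), 6 (C/A), 7 (C/A), 12 (G/A), 18 (G/A), 20 (C/A), 23 (C/A), 30 (T/G), 31 (C/G).
There are 10 differences over 33 sites, so p = 10/33 = 0.303.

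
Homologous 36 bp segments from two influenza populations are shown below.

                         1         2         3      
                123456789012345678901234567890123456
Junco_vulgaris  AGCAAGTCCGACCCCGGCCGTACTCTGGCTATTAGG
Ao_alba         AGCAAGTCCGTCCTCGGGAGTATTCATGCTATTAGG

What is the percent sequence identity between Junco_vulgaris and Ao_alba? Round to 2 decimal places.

Mismatches occur at site 11 (A→T), site 14 (C→T), site 18 (C→G), site 19 (C→A), site 23 (C→T), site 26 (T→A), site 27 (G→T).
29 of the 36 sites match, so the percent identity is 29/36 × 100 = 80.56%.

80.56%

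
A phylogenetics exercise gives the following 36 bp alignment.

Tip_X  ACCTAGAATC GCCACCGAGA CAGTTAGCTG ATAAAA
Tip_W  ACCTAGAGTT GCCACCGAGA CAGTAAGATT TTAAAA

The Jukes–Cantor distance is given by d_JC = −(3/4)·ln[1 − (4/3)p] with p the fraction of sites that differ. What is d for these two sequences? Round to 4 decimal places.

The sequences differ at positions 8 (A/G), 10 (C/T), 25 (T/A), 28 (C/A), 30 (G/T), 31 (A/T).
p = 6/36 = 0.166667.
d = −0.75 · ln(1 − (4/3)·0.166667) = −0.75 · ln(0.777777) = −0.75 · (-0.251315) = 0.1885.

0.1885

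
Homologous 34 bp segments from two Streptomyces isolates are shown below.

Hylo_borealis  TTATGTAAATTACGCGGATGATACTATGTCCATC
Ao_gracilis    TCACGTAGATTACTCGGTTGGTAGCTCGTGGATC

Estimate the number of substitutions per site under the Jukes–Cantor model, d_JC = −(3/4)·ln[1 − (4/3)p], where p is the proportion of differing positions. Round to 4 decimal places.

0.4770

The sequences differ at positions 2 (T/C), 4 (T/C), 8 (A/G), 14 (G/T), 18 (A/T), 21 (A/G), 24 (C/G), 25 (T/C), 26 (A/T), 27 (T/C), 30 (C/G), 31 (C/G).
p = 12/34 = 0.352941.
d = −0.75 · ln(1 − (4/3)·0.352941) = −0.75 · ln(0.529412) = −0.75 · (-0.635988) = 0.4770.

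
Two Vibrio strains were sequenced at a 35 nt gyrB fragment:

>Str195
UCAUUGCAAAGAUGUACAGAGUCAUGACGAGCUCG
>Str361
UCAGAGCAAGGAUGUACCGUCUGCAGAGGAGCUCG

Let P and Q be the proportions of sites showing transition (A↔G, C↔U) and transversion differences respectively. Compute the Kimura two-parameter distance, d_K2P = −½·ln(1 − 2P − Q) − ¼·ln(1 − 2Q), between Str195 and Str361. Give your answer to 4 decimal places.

The sequences differ at positions 4 (U/G, transversion), 5 (U/A, transversion), 10 (A/G, transition), 18 (A/C, transversion), 20 (A/U, transversion), 21 (G/C, transversion), 23 (C/G, transversion), 24 (A/C, transversion), 25 (U/A, transversion), 28 (C/G, transversion).
Of the 10 differences, 1 transition and 9 transversions over 35 sites: P = 1/35 = 0.028571, Q = 9/35 = 0.257143.
d = −0.5·ln(0.685715) − 0.25·ln(0.485714) = −0.5·(-0.377293) − 0.25·(-0.722135) = 0.3692.

0.3692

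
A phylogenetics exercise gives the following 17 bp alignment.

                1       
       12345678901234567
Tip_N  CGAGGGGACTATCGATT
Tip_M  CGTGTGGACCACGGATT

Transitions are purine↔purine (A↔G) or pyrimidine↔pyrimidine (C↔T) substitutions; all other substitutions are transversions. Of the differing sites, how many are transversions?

3

The sequences differ at positions 3 (A/T, transversion), 5 (G/T, transversion), 10 (T/C, transition), 12 (T/C, transition), 13 (C/G, transversion).
Of the 5 differences, 2 transitions and 3 transversions, so the answer is 3.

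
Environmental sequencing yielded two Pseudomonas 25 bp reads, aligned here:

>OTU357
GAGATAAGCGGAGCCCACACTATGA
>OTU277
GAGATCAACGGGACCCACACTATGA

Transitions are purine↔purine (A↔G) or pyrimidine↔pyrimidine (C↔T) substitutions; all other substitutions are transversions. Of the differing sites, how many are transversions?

1

Differing sites — 6:A/C (Tv); 8:G/A (Ti); 12:A/G (Ti); 13:G/A (Ti).
Of the 4 differences, 3 transitions and 1 transversion, so the answer is 1.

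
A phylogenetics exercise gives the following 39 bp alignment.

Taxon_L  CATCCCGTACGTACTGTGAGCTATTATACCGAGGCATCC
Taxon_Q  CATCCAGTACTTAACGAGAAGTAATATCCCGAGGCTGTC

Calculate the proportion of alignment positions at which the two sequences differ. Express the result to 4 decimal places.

Differing sites — 6:C/A; 11:G/T; 14:C/A; 15:T/C; 17:T/A; 20:G/A; 21:C/G; 24:T/A; 28:A/C; 36:A/T; 37:T/G; 38:C/T.
There are 12 differences over 39 sites, so p = 12/39 = 0.3077.

0.3077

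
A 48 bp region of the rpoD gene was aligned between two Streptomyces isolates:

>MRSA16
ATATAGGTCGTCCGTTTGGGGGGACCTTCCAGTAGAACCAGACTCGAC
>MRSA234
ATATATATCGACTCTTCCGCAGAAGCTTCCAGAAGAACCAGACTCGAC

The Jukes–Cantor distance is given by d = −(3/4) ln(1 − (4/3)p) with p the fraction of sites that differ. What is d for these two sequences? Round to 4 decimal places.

0.3041

Mismatches occur at site 6 (G↔T), site 7 (G↔A), site 11 (T↔A), site 13 (C↔T), site 14 (G↔C), site 17 (T↔C), site 18 (G↔C), site 20 (G↔C), site 21 (G↔A), site 23 (G↔A), site 25 (C↔G), site 33 (T↔A).
p = 12/48 = 0.250000.
d = −0.75 · ln(1 − (4/3)·0.250000) = −0.75 · ln(0.666667) = −0.75 · (-0.405465) = 0.3041.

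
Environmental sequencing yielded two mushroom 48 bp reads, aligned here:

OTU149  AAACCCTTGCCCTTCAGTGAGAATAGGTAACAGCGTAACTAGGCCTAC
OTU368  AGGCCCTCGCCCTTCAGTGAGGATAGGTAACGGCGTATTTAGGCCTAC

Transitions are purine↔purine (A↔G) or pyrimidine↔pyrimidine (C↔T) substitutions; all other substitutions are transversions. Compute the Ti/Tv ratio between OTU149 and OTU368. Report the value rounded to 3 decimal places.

6.000

Mismatches occur at site 2 (A↔G, transition), site 3 (A↔G, transition), site 8 (T↔C, transition), site 22 (A↔G, transition), site 32 (A↔G, transition), site 38 (A↔T, transversion), site 39 (C↔T, transition).
Of the 7 differences, 6 transitions and 1 transversion, so Ti/Tv = 6/1 = 6.000.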